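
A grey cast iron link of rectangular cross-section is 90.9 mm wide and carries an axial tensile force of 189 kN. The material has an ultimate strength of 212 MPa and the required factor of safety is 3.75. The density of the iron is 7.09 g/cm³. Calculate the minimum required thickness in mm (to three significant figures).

σ_allow = 212/3.75 = 56.53 MPa.
Required area A = F/σ_allow = 189000/56.53 = 3343 mm².
t = A/w = 3343/90.9 = 36.78 mm.

t = 36.8 mm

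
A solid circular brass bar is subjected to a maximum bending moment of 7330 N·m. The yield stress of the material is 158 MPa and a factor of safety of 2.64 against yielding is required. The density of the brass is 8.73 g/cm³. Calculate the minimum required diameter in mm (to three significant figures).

σ_allow = 158/2.64 = 59.85 MPa.
For a solid circular section σ = 32M/(πd³), so d³ = 32M/(π σ_allow) = 32×7330000/(π×59.85) = 1.248×10^6 mm³.
d = 107.7 mm.

d = 108 mm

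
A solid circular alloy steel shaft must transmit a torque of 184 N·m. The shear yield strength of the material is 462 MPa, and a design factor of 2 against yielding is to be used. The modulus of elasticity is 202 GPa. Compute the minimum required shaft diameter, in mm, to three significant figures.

Allowable shear stress τ_allow = 462/2 = 231.0 MPa.
For a solid shaft τ = 16T/(πd³), so d³ = 16T/(π τ_allow) = 16×184000/(π×231.0) = 4057 mm³.
d = (4057)^(1/3) = 15.95 mm.

d = 15.9 mm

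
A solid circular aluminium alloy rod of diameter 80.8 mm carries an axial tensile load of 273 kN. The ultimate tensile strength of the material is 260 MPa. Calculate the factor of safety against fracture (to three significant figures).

A = πd²/4 = 5128 mm².
σ = F/A = 273000/5128 = 53.24 MPa.
n = 260/53.24 = 4.883.

n = 4.88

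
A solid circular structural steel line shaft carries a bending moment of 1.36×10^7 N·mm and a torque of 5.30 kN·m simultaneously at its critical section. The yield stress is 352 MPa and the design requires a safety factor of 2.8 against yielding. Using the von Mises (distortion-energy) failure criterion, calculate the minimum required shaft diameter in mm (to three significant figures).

σ_allow = σ_y/n = 352/2.8 = 125.7 MPa.
For a solid shaft σ_b = 32M/(πd³) and τ = 16T/(πd³), so the von Mises stress is σ' = (16/πd³)·√(4M²+3T²).
√(4M²+3T²) = √(4×(1.360×10^7)² + 3×(5.300×10^6)²) = 2.871×10^7 N·mm.
d³ = 16×2.871×10^7/(π×125.7) = 1.163×10^6 mm³.
d = 105.2 mm.

d = 105 mm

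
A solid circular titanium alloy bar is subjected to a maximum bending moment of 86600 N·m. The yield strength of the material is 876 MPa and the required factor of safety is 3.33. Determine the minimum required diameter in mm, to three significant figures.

σ_allow = 876/3.33 = 263.1 MPa.
For a solid circular section σ = 32M/(πd³), so d³ = 32M/(π σ_allow) = 32×8.6600×10^7/(π×263.1) = 3.353×10^6 mm³.
d = 149.7 mm.

d = 150 mm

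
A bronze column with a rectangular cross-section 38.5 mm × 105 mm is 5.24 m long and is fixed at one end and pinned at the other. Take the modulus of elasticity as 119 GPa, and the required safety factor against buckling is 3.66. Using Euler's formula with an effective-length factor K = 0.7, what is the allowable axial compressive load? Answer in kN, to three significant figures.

P_allow = 11.9 kN

Buckling occurs about the weak axis: I_min = h·b³/12 = 105×38.5³/12 = 499300 mm⁴ (b = 38.5 mm is the smaller dimension).
Effective length L_e = KL = 0.7×5.24 m = 3668 mm.
Euler critical load P_cr = π²EI/L_e² = π²×119000×499300/3668² = 43590 N.
P_allow = P_cr/n = 43590/3.66 = 11910 N.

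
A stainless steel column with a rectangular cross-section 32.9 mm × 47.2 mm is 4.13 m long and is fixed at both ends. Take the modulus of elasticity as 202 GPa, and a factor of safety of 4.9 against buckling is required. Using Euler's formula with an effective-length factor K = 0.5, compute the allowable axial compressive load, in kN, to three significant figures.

P_allow = 13.4 kN

Buckling occurs about the weak axis: I_min = h·b³/12 = 47.2×32.9³/12 = 140100 mm⁴ (b = 32.9 mm is the smaller dimension).
Effective length L_e = KL = 0.5×4.13 m = 2065 mm.
Euler critical load P_cr = π²EI/L_e² = π²×202000×140100/2065² = 65490 N.
P_allow = P_cr/n = 65490/4.9 = 13360 N.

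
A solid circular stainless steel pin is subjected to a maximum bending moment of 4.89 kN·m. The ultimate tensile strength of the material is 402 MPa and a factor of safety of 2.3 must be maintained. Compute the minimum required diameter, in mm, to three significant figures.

σ_allow = 402/2.3 = 174.8 MPa.
For a solid circular section σ = 32M/(πd³), so d³ = 32M/(π σ_allow) = 32×4890000/(π×174.8) = 285000 mm³.
d = 65.81 mm.

d = 65.8 mm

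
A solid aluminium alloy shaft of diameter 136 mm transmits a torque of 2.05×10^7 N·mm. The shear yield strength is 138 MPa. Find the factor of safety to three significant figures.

τ = 16T/(πd³) = 16×2.0500×10^7/(π×136³) = 41.51 MPa.
n = τ_limit/τ = 138/41.51 = 3.325.

n = 3.32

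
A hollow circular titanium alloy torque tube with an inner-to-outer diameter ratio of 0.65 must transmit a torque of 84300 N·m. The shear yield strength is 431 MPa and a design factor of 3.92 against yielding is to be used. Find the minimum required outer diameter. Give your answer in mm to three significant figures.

d_o = 168 mm

τ_allow = 431/3.92 = 109.9 MPa.
For a hollow shaft τ = 16T/[πd_o³(1−k⁴)] with k = 0.65, so 1−k⁴ = 0.8215.
d_o³ = 16T/[π τ_allow (1−k⁴)] = 16×8.4300×10^7/(π×109.9×0.8215) = 4.753×10^6 mm³.
d_o = 168.1 mm.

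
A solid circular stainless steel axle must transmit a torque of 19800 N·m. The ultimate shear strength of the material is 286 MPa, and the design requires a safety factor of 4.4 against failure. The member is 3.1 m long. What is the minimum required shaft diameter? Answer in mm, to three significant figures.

Allowable shear stress τ_allow = 286/4.4 = 65.00 MPa.
For a solid shaft τ = 16T/(πd³), so d³ = 16T/(π τ_allow) = 16×1.9800×10^7/(π×65.00) = 1.551×10^6 mm³.
d = (1.551×10^6)^(1/3) = 115.8 mm.

d = 116 mm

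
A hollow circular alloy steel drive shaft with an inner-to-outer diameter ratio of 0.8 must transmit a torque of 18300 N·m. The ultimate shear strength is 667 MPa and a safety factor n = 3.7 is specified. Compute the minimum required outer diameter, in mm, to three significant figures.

d_o = 95.7 mm

τ_allow = 667/3.7 = 180.3 MPa.
For a hollow shaft τ = 16T/[πd_o³(1−k⁴)] with k = 0.8, so 1−k⁴ = 0.5904.
d_o³ = 16T/[π τ_allow (1−k⁴)] = 16×1.8300×10^7/(π×180.3×0.5904) = 875700 mm³.
d_o = 95.67 mm.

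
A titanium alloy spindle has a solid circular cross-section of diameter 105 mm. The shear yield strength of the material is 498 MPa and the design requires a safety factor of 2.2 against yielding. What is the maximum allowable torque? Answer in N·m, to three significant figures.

T_allow = 51500 N·m

τ_allow = 498/2.2 = 226.4 MPa.
For a solid shaft T_allow = τ_allow·πd³/16; πd³/16 = π×105³/16 = 227300 mm³.
T_allow = 226.4×227300 = 5.145×10^7 N·mm = 51450 N·m.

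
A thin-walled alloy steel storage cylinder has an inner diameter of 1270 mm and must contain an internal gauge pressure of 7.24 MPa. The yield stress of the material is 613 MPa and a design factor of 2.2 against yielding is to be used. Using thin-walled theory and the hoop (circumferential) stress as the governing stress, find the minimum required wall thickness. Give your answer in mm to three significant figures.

σ_allow = 613/2.2 = 278.6 MPa.
Hoop stress σ_h = pD/(2t), so t = pD/(2σ_allow) = 7.24×1270/(2×278.6) = 16.50 mm.

t = 16.5 mm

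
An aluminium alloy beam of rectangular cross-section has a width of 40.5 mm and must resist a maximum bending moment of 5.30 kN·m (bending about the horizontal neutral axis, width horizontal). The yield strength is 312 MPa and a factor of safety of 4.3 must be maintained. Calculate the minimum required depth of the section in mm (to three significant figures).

σ_allow = 312/4.3 = 72.56 MPa.
For a rectangular section σ = 6M/(bh²), so h² = 6M/(b σ_allow) = 6×5300000/(40.5×72.56) = 10820 mm².
h = 104.0 mm.

h = 104 mm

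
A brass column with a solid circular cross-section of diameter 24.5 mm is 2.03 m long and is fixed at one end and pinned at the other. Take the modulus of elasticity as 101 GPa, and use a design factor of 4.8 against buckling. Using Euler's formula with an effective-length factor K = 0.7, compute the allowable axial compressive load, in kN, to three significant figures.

I = πd⁴/64 = π×24.5⁴/64 = 17690 mm⁴.
Effective length L_e = KL = 0.7×2.03 m = 1421 mm.
Euler critical load P_cr = π²EI/L_e² = π²×101000×17690/1421² = 8731 N.
P_allow = P_cr/n = 8731/4.8 = 1819 N.

P_allow = 1.82 kN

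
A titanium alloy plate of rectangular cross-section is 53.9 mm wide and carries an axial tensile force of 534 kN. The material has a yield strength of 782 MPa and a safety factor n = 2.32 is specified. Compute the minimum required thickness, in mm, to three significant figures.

t = 29.4 mm

σ_allow = 782/2.32 = 337.1 MPa.
Required area A = F/σ_allow = 534000/337.1 = 1584 mm².
t = A/w = 1584/53.9 = 29.39 mm.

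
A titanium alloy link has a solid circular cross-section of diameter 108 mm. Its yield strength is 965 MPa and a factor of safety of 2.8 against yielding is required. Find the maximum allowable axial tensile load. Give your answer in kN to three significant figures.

F_allow = 3160 kN

σ_allow = 965/2.8 = 344.6 MPa.
A = πd²/4 = π×108²/4 = 9161 mm².
F_allow = σ_allow × A = 344.6×9161 = 3.157×10^6 N.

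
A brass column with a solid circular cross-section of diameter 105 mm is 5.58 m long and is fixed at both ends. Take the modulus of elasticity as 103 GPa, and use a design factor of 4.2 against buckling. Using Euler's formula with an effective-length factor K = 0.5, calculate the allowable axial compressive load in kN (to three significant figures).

P_allow = 186 kN

I = πd⁴/64 = π×105⁴/64 = 5.967×10^6 mm⁴.
Effective length L_e = KL = 0.5×5.58 m = 2790 mm.
Euler critical load P_cr = π²EI/L_e² = π²×103000×5.967×10^6/2790² = 779200 N.
P_allow = P_cr/n = 779200/4.2 = 185500 N.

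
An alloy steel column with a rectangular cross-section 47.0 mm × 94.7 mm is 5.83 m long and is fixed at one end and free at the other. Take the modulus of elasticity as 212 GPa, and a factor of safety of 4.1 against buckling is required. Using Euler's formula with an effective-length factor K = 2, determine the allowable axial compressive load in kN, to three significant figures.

Buckling occurs about the weak axis: I_min = h·b³/12 = 94.7×47.0³/12 = 819300 mm⁴ (b = 47.0 mm is the smaller dimension).
Effective length L_e = KL = 2×5.83 m = 11660 mm.
Euler critical load P_cr = π²EI/L_e² = π²×212000×819300/11660² = 12610 N.
P_allow = P_cr/n = 12610/4.1 = 3076 N.

P_allow = 3.08 kN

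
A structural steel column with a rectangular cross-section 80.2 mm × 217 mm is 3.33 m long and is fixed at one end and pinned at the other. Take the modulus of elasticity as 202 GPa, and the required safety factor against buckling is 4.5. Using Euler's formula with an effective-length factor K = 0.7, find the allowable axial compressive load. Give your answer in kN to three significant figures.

P_allow = 761 kN

Buckling occurs about the weak axis: I_min = h·b³/12 = 217×80.2³/12 = 9.328×10^6 mm⁴ (b = 80.2 mm is the smaller dimension).
Effective length L_e = KL = 0.7×3.33 m = 2331 mm.
Euler critical load P_cr = π²EI/L_e² = π²×202000×9.328×10^6/2331² = 3.423×10^6 N.
P_allow = P_cr/n = 3.423×10^6/4.5 = 760600 N.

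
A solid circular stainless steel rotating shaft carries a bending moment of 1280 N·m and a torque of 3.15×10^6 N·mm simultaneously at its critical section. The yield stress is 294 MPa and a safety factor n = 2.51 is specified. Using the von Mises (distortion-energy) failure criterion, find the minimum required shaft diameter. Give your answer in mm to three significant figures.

σ_allow = σ_y/n = 294/2.51 = 117.1 MPa.
For a solid shaft σ_b = 32M/(πd³) and τ = 16T/(πd³), so the von Mises stress is σ' = (16/πd³)·√(4M²+3T²).
√(4M²+3T²) = √(4×(1.280×10^6)² + 3×(3.150×10^6)²) = 6.027×10^6 N·mm.
d³ = 16×6.027×10^6/(π×117.1) = 262000 mm³.
d = 63.99 mm.

d = 64.0 mm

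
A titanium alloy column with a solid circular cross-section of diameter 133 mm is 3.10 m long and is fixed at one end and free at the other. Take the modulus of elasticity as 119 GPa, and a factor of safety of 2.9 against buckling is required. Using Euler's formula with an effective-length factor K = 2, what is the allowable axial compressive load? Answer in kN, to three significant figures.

P_allow = 162 kN

I = πd⁴/64 = π×133⁴/64 = 1.536×10^7 mm⁴.
Effective length L_e = KL = 2×3.10 m = 6200 mm.
Euler critical load P_cr = π²EI/L_e² = π²×119000×1.536×10^7/6200² = 469300 N.
P_allow = P_cr/n = 469300/2.9 = 161800 N.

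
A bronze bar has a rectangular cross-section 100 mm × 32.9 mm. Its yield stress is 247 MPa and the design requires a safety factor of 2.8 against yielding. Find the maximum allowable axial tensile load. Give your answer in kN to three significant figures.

σ_allow = 247/2.8 = 88.21 MPa.
A = 100×32.9 = 3290 mm².
F_allow = σ_allow × A = 88.21×3290 = 290200 N.

F_allow = 290 kN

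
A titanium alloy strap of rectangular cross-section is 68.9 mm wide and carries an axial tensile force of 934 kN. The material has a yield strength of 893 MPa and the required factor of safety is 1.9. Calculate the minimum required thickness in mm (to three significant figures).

t = 28.8 mm

σ_allow = 893/1.9 = 470.0 MPa.
Required area A = F/σ_allow = 934000/470.0 = 1987 mm².
t = A/w = 1987/68.9 = 28.84 mm.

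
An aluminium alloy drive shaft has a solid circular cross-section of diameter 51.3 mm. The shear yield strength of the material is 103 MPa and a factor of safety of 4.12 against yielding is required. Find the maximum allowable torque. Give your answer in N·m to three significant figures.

τ_allow = 103/4.12 = 25.00 MPa.
For a solid shaft T_allow = τ_allow·πd³/16; πd³/16 = π×51.3³/16 = 26510 mm³.
T_allow = 25.00×26510 = 662700 N·mm = 662.7 N·m.

T_allow = 663 N·m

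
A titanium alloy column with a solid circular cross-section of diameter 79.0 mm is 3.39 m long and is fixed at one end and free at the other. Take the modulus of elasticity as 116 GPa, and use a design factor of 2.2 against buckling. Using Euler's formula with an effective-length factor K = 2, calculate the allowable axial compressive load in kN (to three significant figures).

I = πd⁴/64 = π×79.0⁴/64 = 1.912×10^6 mm⁴.
Effective length L_e = KL = 2×3.39 m = 6780 mm.
Euler critical load P_cr = π²EI/L_e² = π²×116000×1.912×10^6/6780² = 47620 N.
P_allow = P_cr/n = 47620/2.2 = 21640 N.

P_allow = 21.6 kN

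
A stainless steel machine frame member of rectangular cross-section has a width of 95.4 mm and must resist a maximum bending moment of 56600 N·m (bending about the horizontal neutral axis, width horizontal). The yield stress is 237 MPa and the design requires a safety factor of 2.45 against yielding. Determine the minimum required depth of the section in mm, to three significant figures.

h = 192 mm

σ_allow = 237/2.45 = 96.73 MPa.
For a rectangular section σ = 6M/(bh²), so h² = 6M/(b σ_allow) = 6×5.6600×10^7/(95.4×96.73) = 36800 mm².
h = 191.8 mm.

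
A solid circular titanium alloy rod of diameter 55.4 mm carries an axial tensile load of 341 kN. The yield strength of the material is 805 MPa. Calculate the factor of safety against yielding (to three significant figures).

A = πd²/4 = 2411 mm².
σ = F/A = 341000/2411 = 141.5 MPa.
n = 805/141.5 = 5.691.

n = 5.69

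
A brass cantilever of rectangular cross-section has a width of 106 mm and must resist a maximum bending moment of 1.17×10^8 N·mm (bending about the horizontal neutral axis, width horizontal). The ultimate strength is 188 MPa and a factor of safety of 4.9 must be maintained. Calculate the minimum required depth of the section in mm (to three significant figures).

σ_allow = 188/4.9 = 38.37 MPa.
For a rectangular section σ = 6M/(bh²), so h² = 6M/(b σ_allow) = 6×1.1700×10^8/(106×38.37) = 172600 mm².
h = 415.5 mm.

h = 415 mm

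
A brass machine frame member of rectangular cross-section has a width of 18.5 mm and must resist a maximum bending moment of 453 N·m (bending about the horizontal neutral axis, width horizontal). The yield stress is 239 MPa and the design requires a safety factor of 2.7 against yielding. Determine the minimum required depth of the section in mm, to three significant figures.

σ_allow = 239/2.7 = 88.52 MPa.
For a rectangular section σ = 6M/(bh²), so h² = 6M/(b σ_allow) = 6×453000/(18.5×88.52) = 1660 mm².
h = 40.74 mm.

h = 40.7 mm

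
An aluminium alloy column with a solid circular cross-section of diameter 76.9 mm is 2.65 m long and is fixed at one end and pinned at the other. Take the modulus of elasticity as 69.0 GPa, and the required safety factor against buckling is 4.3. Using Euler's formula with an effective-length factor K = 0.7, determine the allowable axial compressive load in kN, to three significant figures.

P_allow = 79.0 kN

I = πd⁴/64 = π×76.9⁴/64 = 1.717×10^6 mm⁴.
Effective length L_e = KL = 0.7×2.65 m = 1855 mm.
Euler critical load P_cr = π²EI/L_e² = π²×69000×1.717×10^6/1855² = 339700 N.
P_allow = P_cr/n = 339700/4.3 = 79010 N.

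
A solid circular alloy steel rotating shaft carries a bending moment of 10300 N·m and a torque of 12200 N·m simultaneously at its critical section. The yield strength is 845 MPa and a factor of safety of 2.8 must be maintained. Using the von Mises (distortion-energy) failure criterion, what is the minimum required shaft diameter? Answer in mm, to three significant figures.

σ_allow = σ_y/n = 845/2.8 = 301.8 MPa.
For a solid shaft σ_b = 32M/(πd³) and τ = 16T/(πd³), so the von Mises stress is σ' = (16/πd³)·√(4M²+3T²).
√(4M²+3T²) = √(4×(1.030×10^7)² + 3×(1.220×10^7)²) = 2.951×10^7 N·mm.
d³ = 16×2.951×10^7/(π×301.8) = 498000 mm³.
d = 79.27 mm.

d = 79.3 mm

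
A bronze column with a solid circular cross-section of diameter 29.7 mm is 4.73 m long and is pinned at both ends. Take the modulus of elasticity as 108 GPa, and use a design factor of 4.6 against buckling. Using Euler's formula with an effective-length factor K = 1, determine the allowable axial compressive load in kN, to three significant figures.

P_allow = 0.396 kN

I = πd⁴/64 = π×29.7⁴/64 = 38190 mm⁴.
Effective length L_e = KL = 1×4.73 m = 4730 mm.
Euler critical load P_cr = π²EI/L_e² = π²×108000×38190/4730² = 1820 N.
P_allow = P_cr/n = 1820/4.6 = 395.6 N.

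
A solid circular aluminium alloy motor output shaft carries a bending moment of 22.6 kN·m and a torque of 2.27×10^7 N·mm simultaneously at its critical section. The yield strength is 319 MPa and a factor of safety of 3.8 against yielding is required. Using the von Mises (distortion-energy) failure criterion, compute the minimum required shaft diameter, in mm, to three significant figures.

d = 154 mm

σ_allow = σ_y/n = 319/3.8 = 83.95 MPa.
For a solid shaft σ_b = 32M/(πd³) and τ = 16T/(πd³), so the von Mises stress is σ' = (16/πd³)·√(4M²+3T²).
√(4M²+3T²) = √(4×(2.260×10^7)² + 3×(2.270×10^7)²) = 5.991×10^7 N·mm.
d³ = 16×5.991×10^7/(π×83.95) = 3.634×10^6 mm³.
d = 153.7 mm.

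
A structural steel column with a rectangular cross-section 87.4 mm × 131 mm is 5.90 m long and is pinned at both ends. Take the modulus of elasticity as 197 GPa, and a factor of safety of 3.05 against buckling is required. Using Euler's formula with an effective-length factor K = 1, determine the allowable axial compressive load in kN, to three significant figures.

Buckling occurs about the weak axis: I_min = h·b³/12 = 131×87.4³/12 = 7.288×10^6 mm⁴ (b = 87.4 mm is the smaller dimension).
Effective length L_e = KL = 1×5.90 m = 5900 mm.
Euler critical load P_cr = π²EI/L_e² = π²×197000×7.288×10^6/5900² = 407100 N.
P_allow = P_cr/n = 407100/3.05 = 133500 N.

P_allow = 133 kN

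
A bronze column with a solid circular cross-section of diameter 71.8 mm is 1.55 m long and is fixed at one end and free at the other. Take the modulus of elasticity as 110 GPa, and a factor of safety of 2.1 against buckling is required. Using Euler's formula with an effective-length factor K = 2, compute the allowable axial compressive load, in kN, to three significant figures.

P_allow = 70.2 kN

I = πd⁴/64 = π×71.8⁴/64 = 1.305×10^6 mm⁴.
Effective length L_e = KL = 2×1.55 m = 3100 mm.
Euler critical load P_cr = π²EI/L_e² = π²×110000×1.305×10^6/3100² = 147400 N.
P_allow = P_cr/n = 147400/2.1 = 70180 N.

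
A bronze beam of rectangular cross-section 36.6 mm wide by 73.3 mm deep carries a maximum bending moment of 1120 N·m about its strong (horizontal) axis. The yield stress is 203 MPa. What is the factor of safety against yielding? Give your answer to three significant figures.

Section modulus S = bh²/6 = 36.6×73.3²/6 = 32770 mm³.
σ = M/S = 1120000/32770 = 34.17 MPa.
n = 203/34.17 = 5.940.

n = 5.94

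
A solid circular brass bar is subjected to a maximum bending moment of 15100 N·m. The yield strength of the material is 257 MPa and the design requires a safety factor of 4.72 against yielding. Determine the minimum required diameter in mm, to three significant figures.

σ_allow = 257/4.72 = 54.45 MPa.
For a solid circular section σ = 32M/(πd³), so d³ = 32M/(π σ_allow) = 32×1.5100×10^7/(π×54.45) = 2.825×10^6 mm³.
d = 141.4 mm.

d = 141 mm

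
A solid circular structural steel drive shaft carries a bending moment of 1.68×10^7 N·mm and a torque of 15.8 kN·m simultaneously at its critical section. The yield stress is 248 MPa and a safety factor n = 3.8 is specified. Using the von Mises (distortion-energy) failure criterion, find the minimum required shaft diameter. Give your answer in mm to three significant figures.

d = 150 mm

σ_allow = σ_y/n = 248/3.8 = 65.26 MPa.
For a solid shaft σ_b = 32M/(πd³) and τ = 16T/(πd³), so the von Mises stress is σ' = (16/πd³)·√(4M²+3T²).
√(4M²+3T²) = √(4×(1.680×10^7)² + 3×(1.580×10^7)²) = 4.333×10^7 N·mm.
d³ = 16×4.333×10^7/(π×65.26) = 3.382×10^6 mm³.
d = 150.1 mm.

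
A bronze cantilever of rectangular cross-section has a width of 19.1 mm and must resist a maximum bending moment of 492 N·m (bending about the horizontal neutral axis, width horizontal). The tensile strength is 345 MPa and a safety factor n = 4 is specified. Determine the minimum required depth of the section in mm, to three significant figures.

σ_allow = 345/4 = 86.25 MPa.
For a rectangular section σ = 6M/(bh²), so h² = 6M/(b σ_allow) = 6×492000/(19.1×86.25) = 1792 mm².
h = 42.33 mm.

h = 42.3 mm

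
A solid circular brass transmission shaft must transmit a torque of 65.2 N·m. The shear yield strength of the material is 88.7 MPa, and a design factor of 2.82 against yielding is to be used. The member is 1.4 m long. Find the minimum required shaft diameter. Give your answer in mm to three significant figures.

Allowable shear stress τ_allow = 88.7/2.82 = 31.45 MPa.
For a solid shaft τ = 16T/(πd³), so d³ = 16T/(π τ_allow) = 16×65200/(π×31.45) = 10560 mm³.
d = (10560)^(1/3) = 21.94 mm.

d = 21.9 mm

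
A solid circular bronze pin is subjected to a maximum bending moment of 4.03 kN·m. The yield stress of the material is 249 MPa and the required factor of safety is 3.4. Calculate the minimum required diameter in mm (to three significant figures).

d = 82.5 mm

σ_allow = 249/3.4 = 73.24 MPa.
For a solid circular section σ = 32M/(πd³), so d³ = 32M/(π σ_allow) = 32×4030000/(π×73.24) = 560500 mm³.
d = 82.45 mm.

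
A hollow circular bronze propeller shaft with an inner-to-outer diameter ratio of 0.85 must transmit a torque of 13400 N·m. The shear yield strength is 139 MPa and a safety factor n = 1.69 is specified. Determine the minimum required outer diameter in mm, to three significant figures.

τ_allow = 139/1.69 = 82.25 MPa.
For a hollow shaft τ = 16T/[πd_o³(1−k⁴)] with k = 0.85, so 1−k⁴ = 0.4780.
d_o³ = 16T/[π τ_allow (1−k⁴)] = 16×1.3400×10^7/(π×82.25×0.4780) = 1.736×10^6 mm³.
d_o = 120.2 mm.

d_o = 120 mm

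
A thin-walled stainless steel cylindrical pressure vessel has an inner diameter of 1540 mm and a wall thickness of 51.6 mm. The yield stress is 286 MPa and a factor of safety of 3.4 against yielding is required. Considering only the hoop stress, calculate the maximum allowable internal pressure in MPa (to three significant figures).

σ_allow = 286/3.4 = 84.12 MPa.
σ_h = pD/(2t) → p_allow = 2σ_allow t/D = 2×84.12×51.6/1540 = 5.637 MPa.

p_allow = 5.64 MPa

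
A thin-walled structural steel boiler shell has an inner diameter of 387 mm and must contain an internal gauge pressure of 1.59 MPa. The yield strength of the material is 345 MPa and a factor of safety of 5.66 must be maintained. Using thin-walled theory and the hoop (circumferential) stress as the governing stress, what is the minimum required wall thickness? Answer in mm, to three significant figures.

t = 5.05 mm

σ_allow = 345/5.66 = 60.95 MPa.
Hoop stress σ_h = pD/(2t), so t = pD/(2σ_allow) = 1.59×387/(2×60.95) = 5.047 mm.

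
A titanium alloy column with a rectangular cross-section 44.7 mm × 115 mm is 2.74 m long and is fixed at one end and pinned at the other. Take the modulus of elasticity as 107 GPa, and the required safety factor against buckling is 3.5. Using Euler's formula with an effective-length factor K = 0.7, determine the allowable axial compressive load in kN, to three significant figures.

P_allow = 70.2 kN

Buckling occurs about the weak axis: I_min = h·b³/12 = 115×44.7³/12 = 855900 mm⁴ (b = 44.7 mm is the smaller dimension).
Effective length L_e = KL = 0.7×2.74 m = 1918 mm.
Euler critical load P_cr = π²EI/L_e² = π²×107000×855900/1918² = 245700 N.
P_allow = P_cr/n = 245700/3.5 = 70200 N.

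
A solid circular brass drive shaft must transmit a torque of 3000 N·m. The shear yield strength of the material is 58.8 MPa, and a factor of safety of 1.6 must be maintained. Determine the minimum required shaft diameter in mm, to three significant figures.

Allowable shear stress τ_allow = 58.8/1.6 = 36.75 MPa.
For a solid shaft τ = 16T/(πd³), so d³ = 16T/(π τ_allow) = 16×3000000/(π×36.75) = 415800 mm³.
d = (415800)^(1/3) = 74.64 mm.

d = 74.6 mm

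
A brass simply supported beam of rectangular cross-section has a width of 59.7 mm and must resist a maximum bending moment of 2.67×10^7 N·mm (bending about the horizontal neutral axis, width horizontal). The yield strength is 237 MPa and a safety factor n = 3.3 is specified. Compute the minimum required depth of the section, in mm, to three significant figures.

σ_allow = 237/3.3 = 71.82 MPa.
For a rectangular section σ = 6M/(bh²), so h² = 6M/(b σ_allow) = 6×2.6700×10^7/(59.7×71.82) = 37360 mm².
h = 193.3 mm.

h = 193 mm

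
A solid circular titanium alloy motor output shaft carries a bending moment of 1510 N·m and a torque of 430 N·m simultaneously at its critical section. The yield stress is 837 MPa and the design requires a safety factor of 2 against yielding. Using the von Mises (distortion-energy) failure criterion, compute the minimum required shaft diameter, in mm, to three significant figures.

σ_allow = σ_y/n = 837/2 = 418.5 MPa.
For a solid shaft σ_b = 32M/(πd³) and τ = 16T/(πd³), so the von Mises stress is σ' = (16/πd³)·√(4M²+3T²).
√(4M²+3T²) = √(4×(1.510×10^6)² + 3×(430000)²) = 3.110×10^6 N·mm.
d³ = 16×3.110×10^6/(π×418.5) = 37850 mm³.
d = 33.58 mm.

d = 33.6 mm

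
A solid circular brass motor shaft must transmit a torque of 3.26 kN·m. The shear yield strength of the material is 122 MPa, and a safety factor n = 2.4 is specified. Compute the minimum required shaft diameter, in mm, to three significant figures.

d = 68.9 mm

Allowable shear stress τ_allow = 122/2.4 = 50.83 MPa.
For a solid shaft τ = 16T/(πd³), so d³ = 16T/(π τ_allow) = 16×3260000/(π×50.83) = 326600 mm³.
d = (326600)^(1/3) = 68.87 mm.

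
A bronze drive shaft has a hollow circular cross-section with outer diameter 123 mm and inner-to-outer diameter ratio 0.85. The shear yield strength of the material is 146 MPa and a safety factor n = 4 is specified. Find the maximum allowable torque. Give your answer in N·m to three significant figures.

T_allow = 6370 N·m

τ_allow = 146/4 = 36.50 MPa.
For a hollow shaft T_allow = τ_allow·πd_o³(1−k⁴)/16 with 1−k⁴ = 0.4780, so πd_o³(1−k⁴)/16 = 174600 mm³.
T_allow = 36.50×174600 = 6.375×10^6 N·mm = 6375 N·m.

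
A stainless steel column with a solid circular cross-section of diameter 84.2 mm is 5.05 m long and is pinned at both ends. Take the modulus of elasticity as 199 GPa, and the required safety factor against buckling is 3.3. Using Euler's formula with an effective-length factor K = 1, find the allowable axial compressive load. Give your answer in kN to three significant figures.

I = πd⁴/64 = π×84.2⁴/64 = 2.467×10^6 mm⁴.
Effective length L_e = KL = 1×5.05 m = 5050 mm.
Euler critical load P_cr = π²EI/L_e² = π²×199000×2.467×10^6/5050² = 190000 N.
P_allow = P_cr/n = 190000/3.3 = 57580 N.

P_allow = 57.6 kN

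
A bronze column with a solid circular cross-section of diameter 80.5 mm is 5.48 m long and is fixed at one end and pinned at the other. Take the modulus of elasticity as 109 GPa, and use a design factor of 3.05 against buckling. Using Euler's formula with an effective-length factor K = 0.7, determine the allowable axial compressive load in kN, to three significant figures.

I = πd⁴/64 = π×80.5⁴/64 = 2.061×10^6 mm⁴.
Effective length L_e = KL = 0.7×5.48 m = 3836 mm.
Euler critical load P_cr = π²EI/L_e² = π²×109000×2.061×10^6/3836² = 150700 N.
P_allow = P_cr/n = 150700/3.05 = 49410 N.

P_allow = 49.4 kN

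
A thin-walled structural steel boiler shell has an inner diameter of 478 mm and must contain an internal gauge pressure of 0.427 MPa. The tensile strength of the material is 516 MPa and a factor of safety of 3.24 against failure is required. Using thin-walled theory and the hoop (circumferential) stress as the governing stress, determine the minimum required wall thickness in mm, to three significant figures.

t = 0.641 mm

σ_allow = 516/3.24 = 159.3 MPa.
Hoop stress σ_h = pD/(2t), so t = pD/(2σ_allow) = 0.427×478/(2×159.3) = 0.6408 mm.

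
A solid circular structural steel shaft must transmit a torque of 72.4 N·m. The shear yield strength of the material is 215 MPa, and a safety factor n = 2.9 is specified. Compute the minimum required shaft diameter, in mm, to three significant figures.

Allowable shear stress τ_allow = 215/2.9 = 74.14 MPa.
For a solid shaft τ = 16T/(πd³), so d³ = 16T/(π τ_allow) = 16×72400/(π×74.14) = 4974 mm³.
d = (4974)^(1/3) = 17.07 mm.

d = 17.1 mm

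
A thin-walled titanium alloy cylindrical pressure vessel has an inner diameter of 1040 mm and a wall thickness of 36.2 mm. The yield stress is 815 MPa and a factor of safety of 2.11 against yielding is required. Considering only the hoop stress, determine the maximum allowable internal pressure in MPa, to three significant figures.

σ_allow = 815/2.11 = 386.3 MPa.
σ_h = pD/(2t) → p_allow = 2σ_allow t/D = 2×386.3×36.2/1040 = 26.89 MPa.

p_allow = 26.9 MPa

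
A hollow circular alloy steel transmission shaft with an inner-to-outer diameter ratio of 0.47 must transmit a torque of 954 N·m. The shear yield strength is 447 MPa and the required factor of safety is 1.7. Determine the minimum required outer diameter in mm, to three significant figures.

d_o = 26.9 mm

τ_allow = 447/1.7 = 262.9 MPa.
For a hollow shaft τ = 16T/[πd_o³(1−k⁴)] with k = 0.47, so 1−k⁴ = 0.9512.
d_o³ = 16T/[π τ_allow (1−k⁴)] = 16×954000/(π×262.9×0.9512) = 19430 mm³.
d_o = 26.88 mm.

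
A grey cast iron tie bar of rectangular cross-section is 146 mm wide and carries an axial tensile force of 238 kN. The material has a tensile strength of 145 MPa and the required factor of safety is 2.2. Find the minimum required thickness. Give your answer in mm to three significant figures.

t = 24.7 mm

σ_allow = 145/2.2 = 65.91 MPa.
Required area A = F/σ_allow = 238000/65.91 = 3611 mm².
t = A/w = 3611/146 = 24.73 mm.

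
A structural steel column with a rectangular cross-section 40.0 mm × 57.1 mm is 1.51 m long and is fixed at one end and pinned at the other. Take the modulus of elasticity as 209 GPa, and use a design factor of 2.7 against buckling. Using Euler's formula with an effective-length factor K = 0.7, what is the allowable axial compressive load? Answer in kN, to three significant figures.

P_allow = 208 kN

Buckling occurs about the weak axis: I_min = h·b³/12 = 57.1×40.0³/12 = 304500 mm⁴ (b = 40.0 mm is the smaller dimension).
Effective length L_e = KL = 0.7×1.51 m = 1057 mm.
Euler critical load P_cr = π²EI/L_e² = π²×209000×304500/1057² = 562300 N.
P_allow = P_cr/n = 562300/2.7 = 208200 N.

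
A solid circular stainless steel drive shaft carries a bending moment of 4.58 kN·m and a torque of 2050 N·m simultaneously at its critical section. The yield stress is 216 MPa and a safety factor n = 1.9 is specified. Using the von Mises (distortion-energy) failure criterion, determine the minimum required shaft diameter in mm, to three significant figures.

σ_allow = σ_y/n = 216/1.9 = 113.7 MPa.
For a solid shaft σ_b = 32M/(πd³) and τ = 16T/(πd³), so the von Mises stress is σ' = (16/πd³)·√(4M²+3T²).
√(4M²+3T²) = √(4×(4.580×10^6)² + 3×(2.050×10^6)²) = 9.824×10^6 N·mm.
d³ = 16×9.824×10^6/(π×113.7) = 440100 mm³.
d = 76.07 mm.

d = 76.1 mm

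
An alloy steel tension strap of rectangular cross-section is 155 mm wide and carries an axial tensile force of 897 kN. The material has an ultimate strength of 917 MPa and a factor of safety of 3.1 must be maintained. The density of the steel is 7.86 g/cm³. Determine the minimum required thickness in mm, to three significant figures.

σ_allow = 917/3.1 = 295.8 MPa.
Required area A = F/σ_allow = 897000/295.8 = 3032 mm².
t = A/w = 3032/155 = 19.56 mm.

t = 19.6 mm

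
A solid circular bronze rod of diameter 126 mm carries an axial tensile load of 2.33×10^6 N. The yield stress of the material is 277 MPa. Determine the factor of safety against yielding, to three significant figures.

A = πd²/4 = 12470 mm².
σ = F/A = 2330000/12470 = 186.9 MPa.
n = 277/186.9 = 1.482.

n = 1.48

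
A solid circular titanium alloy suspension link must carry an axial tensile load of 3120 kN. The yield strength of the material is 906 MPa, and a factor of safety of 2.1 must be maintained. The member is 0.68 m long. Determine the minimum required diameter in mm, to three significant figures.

d = 96.0 mm

Allowable stress σ_allow = 906/2.1 = 431.4 MPa.
Required area A = F/σ_allow = 3120000/431.4 = 7232 mm².
A = πd²/4 → d = √(4A/π) = 95.96 mm.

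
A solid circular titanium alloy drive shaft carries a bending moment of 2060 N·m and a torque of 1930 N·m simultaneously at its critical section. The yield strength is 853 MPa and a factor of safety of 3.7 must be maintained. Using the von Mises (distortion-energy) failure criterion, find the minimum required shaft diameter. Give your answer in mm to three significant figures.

σ_allow = σ_y/n = 853/3.7 = 230.5 MPa.
For a solid shaft σ_b = 32M/(πd³) and τ = 16T/(πd³), so the von Mises stress is σ' = (16/πd³)·√(4M²+3T²).
√(4M²+3T²) = √(4×(2.060×10^6)² + 3×(1.930×10^6)²) = 5.306×10^6 N·mm.
d³ = 16×5.306×10^6/(π×230.5) = 117200 mm³.
d = 48.94 mm.

d = 48.9 mm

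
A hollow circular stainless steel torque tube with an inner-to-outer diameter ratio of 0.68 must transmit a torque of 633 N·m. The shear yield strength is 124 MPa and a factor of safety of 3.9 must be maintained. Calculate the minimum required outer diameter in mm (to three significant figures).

τ_allow = 124/3.9 = 31.79 MPa.
For a hollow shaft τ = 16T/[πd_o³(1−k⁴)] with k = 0.68, so 1−k⁴ = 0.7862.
d_o³ = 16T/[π τ_allow (1−k⁴)] = 16×633000/(π×31.79×0.7862) = 129000 mm³.
d_o = 50.52 mm.

d_o = 50.5 mm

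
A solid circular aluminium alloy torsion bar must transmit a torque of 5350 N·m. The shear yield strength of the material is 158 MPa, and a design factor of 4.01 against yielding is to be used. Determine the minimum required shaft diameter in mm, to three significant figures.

Allowable shear stress τ_allow = 158/4.01 = 39.40 MPa.
For a solid shaft τ = 16T/(πd³), so d³ = 16T/(π τ_allow) = 16×5350000/(π×39.40) = 691500 mm³.
d = (691500)^(1/3) = 88.43 mm.

d = 88.4 mm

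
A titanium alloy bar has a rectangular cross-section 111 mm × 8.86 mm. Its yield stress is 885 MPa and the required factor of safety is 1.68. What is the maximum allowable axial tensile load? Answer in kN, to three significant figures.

F_allow = 518 kN

σ_allow = 885/1.68 = 526.8 MPa.
A = 111×8.86 = 983.5 mm².
F_allow = σ_allow × A = 526.8×983.5 = 518100 N.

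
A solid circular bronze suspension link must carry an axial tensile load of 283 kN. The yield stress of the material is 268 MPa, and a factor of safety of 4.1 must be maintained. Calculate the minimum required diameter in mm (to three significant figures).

Allowable stress σ_allow = 268/4.1 = 65.37 MPa.
Required area A = F/σ_allow = 283000/65.37 = 4329 mm².
A = πd²/4 → d = √(4A/π) = 74.25 mm.

d = 74.2 mm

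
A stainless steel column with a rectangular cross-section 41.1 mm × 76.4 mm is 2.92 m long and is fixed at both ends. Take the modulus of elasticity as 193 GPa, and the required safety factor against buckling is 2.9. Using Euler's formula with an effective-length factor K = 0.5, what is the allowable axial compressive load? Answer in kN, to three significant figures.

Buckling occurs about the weak axis: I_min = h·b³/12 = 76.4×41.1³/12 = 442000 mm⁴ (b = 41.1 mm is the smaller dimension).
Effective length L_e = KL = 0.5×2.92 m = 1460 mm.
Euler critical load P_cr = π²EI/L_e² = π²×193000×442000/1460² = 395000 N.
P_allow = P_cr/n = 395000/2.9 = 136200 N.

P_allow = 136 kN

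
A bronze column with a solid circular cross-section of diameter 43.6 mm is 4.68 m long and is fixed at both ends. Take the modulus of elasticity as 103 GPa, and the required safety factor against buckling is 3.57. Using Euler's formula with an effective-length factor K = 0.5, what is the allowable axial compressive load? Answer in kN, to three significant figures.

I = πd⁴/64 = π×43.6⁴/64 = 177400 mm⁴.
Effective length L_e = KL = 0.5×4.68 m = 2340 mm.
Euler critical load P_cr = π²EI/L_e² = π²×103000×177400/2340² = 32930 N.
P_allow = P_cr/n = 32930/3.57 = 9225 N.

P_allow = 9.22 kN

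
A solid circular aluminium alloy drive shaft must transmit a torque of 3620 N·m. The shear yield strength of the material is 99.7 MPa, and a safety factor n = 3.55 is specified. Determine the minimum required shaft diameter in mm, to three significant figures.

Allowable shear stress τ_allow = 99.7/3.55 = 28.08 MPa.
For a solid shaft τ = 16T/(πd³), so d³ = 16T/(π τ_allow) = 16×3620000/(π×28.08) = 656500 mm³.
d = (656500)^(1/3) = 86.91 mm.

d = 86.9 mm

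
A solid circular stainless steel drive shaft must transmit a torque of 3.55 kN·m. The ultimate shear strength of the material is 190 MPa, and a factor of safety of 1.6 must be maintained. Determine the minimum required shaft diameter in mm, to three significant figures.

Allowable shear stress τ_allow = 190/1.6 = 118.8 MPa.
For a solid shaft τ = 16T/(πd³), so d³ = 16T/(π τ_allow) = 16×3550000/(π×118.8) = 152300 mm³.
d = (152300)^(1/3) = 53.40 mm.

d = 53.4 mm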